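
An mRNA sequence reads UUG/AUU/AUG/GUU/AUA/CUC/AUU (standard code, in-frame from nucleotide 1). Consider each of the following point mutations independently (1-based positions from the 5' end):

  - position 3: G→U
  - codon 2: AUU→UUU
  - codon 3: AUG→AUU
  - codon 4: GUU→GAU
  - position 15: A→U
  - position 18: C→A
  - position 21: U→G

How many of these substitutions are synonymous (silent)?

Codon 1: UUG (Leu) → UUU (Phe) — missense.
Codon 2: AUU (Ile) → UUU (Phe) — missense.
Codon 3: AUG (Met) → AUU (Ile) — missense.
Codon 4: GUU (Val) → GAU (Asp) — missense.
Codon 5: AUA (Ile) → AUU (Ile) — synonymous.
Codon 6: CUC (Leu) → CUA (Leu) — synonymous.
Codon 7: AUU (Ile) → AUG (Met) — missense.
Synonymous: 2 of 7.

2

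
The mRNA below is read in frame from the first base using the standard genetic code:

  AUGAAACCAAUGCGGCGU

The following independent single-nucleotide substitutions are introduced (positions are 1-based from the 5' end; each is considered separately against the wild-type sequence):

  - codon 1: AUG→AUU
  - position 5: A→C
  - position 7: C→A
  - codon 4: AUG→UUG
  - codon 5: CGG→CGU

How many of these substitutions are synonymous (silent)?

Codon 1: AUG (Met) → AUU (Ile) — missense.
Codon 2: AAA (Lys) → ACA (Thr) — missense.
Codon 3: CCA (Pro) → ACA (Thr) — missense.
Codon 4: AUG (Met) → UUG (Leu) — missense.
Codon 5: CGG (Arg) → CGU (Arg) — synonymous.
Synonymous: 1 of 5.

1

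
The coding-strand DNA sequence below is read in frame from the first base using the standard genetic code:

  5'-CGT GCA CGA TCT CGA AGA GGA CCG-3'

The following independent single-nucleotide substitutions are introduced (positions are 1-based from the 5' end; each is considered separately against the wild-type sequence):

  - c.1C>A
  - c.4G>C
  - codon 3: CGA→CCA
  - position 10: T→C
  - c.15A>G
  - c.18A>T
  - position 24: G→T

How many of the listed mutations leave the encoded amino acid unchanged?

Codon 1: CGT (Arg) → AGT (Ser) — missense.
Codon 2: GCA (Ala) → CCA (Pro) — missense.
Codon 3: CGA (Arg) → CCA (Pro) — missense.
Codon 4: TCT (Ser) → CCT (Pro) — missense.
Codon 5: CGA (Arg) → CGG (Arg) — synonymous.
Codon 6: AGA (Arg) → AGT (Ser) — missense.
Codon 8: CCG (Pro) → CCT (Pro) — synonymous.
Synonymous: 2 of 7.

2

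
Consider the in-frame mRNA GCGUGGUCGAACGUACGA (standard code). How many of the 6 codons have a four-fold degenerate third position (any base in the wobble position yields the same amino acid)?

Codon 1 GCG (Ala): third position 4-fold.
Codon 2 UGG (Trp): third position 1-fold.
Codon 3 UCG (Ser): third position 4-fold.
Codon 4 AAC (Asn): third position 2-fold.
Codon 5 GUA (Val): third position 4-fold.
Codon 6 CGA (Arg): third position 4-fold.
Four-fold degenerate third positions: 4.

4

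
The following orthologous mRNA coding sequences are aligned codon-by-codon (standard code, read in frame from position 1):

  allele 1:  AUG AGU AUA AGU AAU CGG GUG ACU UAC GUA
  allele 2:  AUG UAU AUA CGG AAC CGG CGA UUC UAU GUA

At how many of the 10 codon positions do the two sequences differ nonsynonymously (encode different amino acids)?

Codon 1: AUG Met / AUG Met — identical.
Codon 2: AGU Ser / UAU Tyr — nonsynonymous.
Codon 3: AUA Ile / AUA Ile — identical.
Codon 4: AGU Ser / CGG Arg — nonsynonymous.
Codon 5: AAU Asn / AAC Asn — synonymous.
Codon 6: CGG Arg / CGG Arg — identical.
Codon 7: GUG Val / CGA Arg — nonsynonymous.
Codon 8: ACU Thr / UUC Phe — nonsynonymous.
Codon 9: UAC Tyr / UAU Tyr — synonymous.
Codon 10: GUA Val / GUA Val — identical.
Nonsynonymous differences: 4.

4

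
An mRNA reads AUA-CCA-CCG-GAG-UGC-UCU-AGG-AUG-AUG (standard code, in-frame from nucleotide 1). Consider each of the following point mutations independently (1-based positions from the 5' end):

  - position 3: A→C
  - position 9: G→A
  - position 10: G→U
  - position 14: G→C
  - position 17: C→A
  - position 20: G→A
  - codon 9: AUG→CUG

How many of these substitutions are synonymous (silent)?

2

Codon 1: AUA (Ile) → AUC (Ile) — synonymous.
Codon 3: CCG (Pro) → CCA (Pro) — synonymous.
Codon 4: GAG (Glu) → UAG (Stop) — nonsense.
Codon 5: UGC (Cys) → UCC (Ser) — missense.
Codon 6: UCU (Ser) → UAU (Tyr) — missense.
Codon 7: AGG (Arg) → AAG (Lys) — missense.
Codon 9: AUG (Met) → CUG (Leu) — missense.
Synonymous: 2 of 7.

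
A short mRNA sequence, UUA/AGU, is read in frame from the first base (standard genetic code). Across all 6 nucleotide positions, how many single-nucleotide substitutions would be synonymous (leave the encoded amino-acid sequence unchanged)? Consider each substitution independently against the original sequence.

Codon 1 (UUA, Leu): 2 synonymous substitutions.
Codon 2 (AGU, Ser): 1 synonymous substitution.
Total: 2 + 1 = 3.

3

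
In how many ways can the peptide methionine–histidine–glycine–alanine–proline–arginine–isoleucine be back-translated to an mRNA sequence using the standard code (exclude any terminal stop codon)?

Met: 1 codon.
His: 2 codons.
Gly: 4 codons.
Ala: 4 codons.
Pro: 4 codons.
Arg: 6 codons.
Ile: 3 codons.
1 × 2 × 4 × 4 × 4 × 6 × 3 = 2304.

2304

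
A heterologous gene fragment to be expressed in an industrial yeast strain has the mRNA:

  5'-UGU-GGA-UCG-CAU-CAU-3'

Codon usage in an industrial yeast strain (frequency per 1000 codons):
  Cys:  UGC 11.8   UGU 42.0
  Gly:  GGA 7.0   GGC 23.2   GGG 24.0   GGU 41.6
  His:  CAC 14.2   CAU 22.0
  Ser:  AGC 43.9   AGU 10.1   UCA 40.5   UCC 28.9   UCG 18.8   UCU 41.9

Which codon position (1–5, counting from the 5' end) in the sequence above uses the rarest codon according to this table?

Codon 1 UGU (Cys): 42.0 per 1000.
Codon 2 GGA (Gly): 7.0 per 1000.
Codon 3 UCG (Ser): 18.8 per 1000.
Codon 4 CAU (His): 22.0 per 1000.
Codon 5 CAU (His): 22.0 per 1000.
Lowest frequency is 7.0 at codon 2.

2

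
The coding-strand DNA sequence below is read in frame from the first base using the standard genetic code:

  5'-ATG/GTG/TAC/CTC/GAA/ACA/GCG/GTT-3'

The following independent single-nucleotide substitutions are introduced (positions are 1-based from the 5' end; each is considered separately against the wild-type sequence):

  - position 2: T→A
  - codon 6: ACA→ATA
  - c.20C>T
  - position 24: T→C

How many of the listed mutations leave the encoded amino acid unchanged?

1

Codon 1: ATG (Met) → AAG (Lys) — missense.
Codon 6: ACA (Thr) → ATA (Ile) — missense.
Codon 7: GCG (Ala) → GTG (Val) — missense.
Codon 8: GTT (Val) → GTC (Val) — synonymous.
Synonymous: 1 of 4.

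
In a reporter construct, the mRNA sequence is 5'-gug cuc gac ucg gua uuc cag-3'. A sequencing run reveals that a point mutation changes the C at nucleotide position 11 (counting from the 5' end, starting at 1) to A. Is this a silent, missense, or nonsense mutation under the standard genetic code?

nonsense

Position 11 falls in codon 4: UCG → Ser.
After the substitution the codon is UAG → Stop.
The new codon is a stop codon, so this is a nonsense mutation.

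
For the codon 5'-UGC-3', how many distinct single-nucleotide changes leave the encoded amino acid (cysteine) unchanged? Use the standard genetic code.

Position 1: none → 0 synonymous.
Position 2: none → 0 synonymous.
Position 3: UGU → 1 synonymous.
Total: 0 + 0 + 1 = 1.

1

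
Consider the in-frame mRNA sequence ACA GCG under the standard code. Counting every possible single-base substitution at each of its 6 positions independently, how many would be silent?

Codon 1 (ACA, Thr): 3 synonymous substitutions.
Codon 2 (GCG, Ala): 3 synonymous substitutions.
Total: 3 + 3 = 6.

6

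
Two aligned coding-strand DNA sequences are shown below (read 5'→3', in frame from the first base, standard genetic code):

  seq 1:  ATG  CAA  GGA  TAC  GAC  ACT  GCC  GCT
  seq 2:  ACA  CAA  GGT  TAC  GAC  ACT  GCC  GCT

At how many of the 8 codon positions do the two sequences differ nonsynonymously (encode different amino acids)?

Codon 1: ATG Met / ACA Thr — nonsynonymous.
Codon 2: CAA Gln / CAA Gln — identical.
Codon 3: GGA Gly / GGT Gly — synonymous.
Codon 4: TAC Tyr / TAC Tyr — identical.
Codon 5: GAC Asp / GAC Asp — identical.
Codon 6: ACT Thr / ACT Thr — identical.
Codon 7: GCC Ala / GCC Ala — identical.
Codon 8: GCT Ala / GCT Ala — identical.
Nonsynonymous differences: 1.

1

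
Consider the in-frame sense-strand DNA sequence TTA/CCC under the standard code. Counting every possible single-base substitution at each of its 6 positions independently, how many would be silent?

Codon 1 (TTA, Leu): 2 synonymous substitutions.
Codon 2 (CCC, Pro): 3 synonymous substitutions.
Total: 2 + 3 = 5.

5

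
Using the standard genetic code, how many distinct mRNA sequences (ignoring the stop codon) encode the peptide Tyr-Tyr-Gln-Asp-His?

Tyr: 2 codons.
Tyr: 2 codons.
Gln: 2 codons.
Asp: 2 codons.
His: 2 codons.
2 × 2 × 2 × 2 × 2 = 32.

32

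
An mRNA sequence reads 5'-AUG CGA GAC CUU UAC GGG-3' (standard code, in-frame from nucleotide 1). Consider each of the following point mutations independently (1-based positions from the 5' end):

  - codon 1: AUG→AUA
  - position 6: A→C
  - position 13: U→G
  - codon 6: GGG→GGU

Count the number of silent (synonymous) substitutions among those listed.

2

Codon 1: AUG (Met) → AUA (Ile) — missense.
Codon 2: CGA (Arg) → CGC (Arg) — synonymous.
Codon 5: UAC (Tyr) → GAC (Asp) — missense.
Codon 6: GGG (Gly) → GGU (Gly) — synonymous.
Synonymous: 2 of 4.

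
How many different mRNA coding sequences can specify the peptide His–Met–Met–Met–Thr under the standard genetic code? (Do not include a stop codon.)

His: 2 codons.
Met: 1 codon.
Met: 1 codon.
Met: 1 codon.
Thr: 4 codons.
2 × 1 × 1 × 1 × 4 = 8.

8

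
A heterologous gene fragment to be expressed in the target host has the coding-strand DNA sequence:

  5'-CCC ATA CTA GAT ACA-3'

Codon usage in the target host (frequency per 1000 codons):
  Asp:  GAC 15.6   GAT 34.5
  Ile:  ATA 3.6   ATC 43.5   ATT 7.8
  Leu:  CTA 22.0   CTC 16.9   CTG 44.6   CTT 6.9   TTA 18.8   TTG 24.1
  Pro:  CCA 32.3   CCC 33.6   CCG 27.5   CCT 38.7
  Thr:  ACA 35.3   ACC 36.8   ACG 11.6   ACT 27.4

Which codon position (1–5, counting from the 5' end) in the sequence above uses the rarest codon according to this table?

2

Codon 1 CCC (Pro): 33.6 per 1000.
Codon 2 ATA (Ile): 3.6 per 1000.
Codon 3 CTA (Leu): 22.0 per 1000.
Codon 4 GAT (Asp): 34.5 per 1000.
Codon 5 ACA (Thr): 35.3 per 1000.
Lowest frequency is 3.6 at codon 2.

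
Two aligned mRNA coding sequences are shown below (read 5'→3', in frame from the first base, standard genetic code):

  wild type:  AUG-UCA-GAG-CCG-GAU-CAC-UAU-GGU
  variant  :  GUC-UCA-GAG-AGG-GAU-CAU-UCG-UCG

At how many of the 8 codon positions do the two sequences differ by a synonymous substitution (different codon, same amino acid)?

Codon 1: AUG Met / GUC Val — nonsynonymous.
Codon 2: UCA Ser / UCA Ser — identical.
Codon 3: GAG Glu / GAG Glu — identical.
Codon 4: CCG Pro / AGG Arg — nonsynonymous.
Codon 5: GAU Asp / GAU Asp — identical.
Codon 6: CAC His / CAU His — synonymous.
Codon 7: UAU Tyr / UCG Ser — nonsynonymous.
Codon 8: GGU Gly / UCG Ser — nonsynonymous.
Synonymous differences: 1.

1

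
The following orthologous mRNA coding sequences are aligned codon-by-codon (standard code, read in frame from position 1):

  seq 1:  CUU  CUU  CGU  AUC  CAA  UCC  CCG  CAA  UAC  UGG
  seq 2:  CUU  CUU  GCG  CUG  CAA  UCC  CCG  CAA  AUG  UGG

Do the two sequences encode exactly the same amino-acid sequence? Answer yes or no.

no

Codon 1: CUU Leu / CUU Leu — identical.
Codon 2: CUU Leu / CUU Leu — identical.
Codon 3: CGU Arg / GCG Ala — nonsynonymous.
Codon 4: AUC Ile / CUG Leu — nonsynonymous.
Codon 5: CAA Gln / CAA Gln — identical.
Codon 6: UCC Ser / UCC Ser — identical.
Codon 7: CCG Pro / CCG Pro — identical.
Codon 8: CAA Gln / CAA Gln — identical.
Codon 9: UAC Tyr / AUG Met — nonsynonymous.
Codon 10: UGG Trp / UGG Trp — identical.
Nonsynonymous differences: 3 → different protein.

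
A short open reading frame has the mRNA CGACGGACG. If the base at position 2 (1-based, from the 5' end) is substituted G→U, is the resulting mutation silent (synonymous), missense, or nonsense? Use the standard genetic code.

Position 2 falls in codon 1: CGA → Arg.
After the substitution the codon is CUA → Leu.
Arg ≠ Leu, so this is a missense mutation.

missense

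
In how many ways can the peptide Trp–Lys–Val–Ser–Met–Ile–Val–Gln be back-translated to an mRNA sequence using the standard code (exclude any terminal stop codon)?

1152

Trp: 1 codon.
Lys: 2 codons.
Val: 4 codons.
Ser: 6 codons.
Met: 1 codon.
Ile: 3 codons.
Val: 4 codons.
Gln: 2 codons.
1 × 2 × 4 × 6 × 1 × 3 × 4 × 2 = 1152.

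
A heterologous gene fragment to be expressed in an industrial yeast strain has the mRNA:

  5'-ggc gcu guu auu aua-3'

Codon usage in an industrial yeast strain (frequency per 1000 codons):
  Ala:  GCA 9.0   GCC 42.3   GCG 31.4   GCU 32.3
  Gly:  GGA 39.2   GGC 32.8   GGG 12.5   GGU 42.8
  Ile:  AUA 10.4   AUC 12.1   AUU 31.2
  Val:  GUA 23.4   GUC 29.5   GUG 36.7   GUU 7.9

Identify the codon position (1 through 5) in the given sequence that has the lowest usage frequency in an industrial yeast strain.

3

Codon 1 GGC (Gly): 32.8 per 1000.
Codon 2 GCU (Ala): 32.3 per 1000.
Codon 3 GUU (Val): 7.9 per 1000.
Codon 4 AUU (Ile): 31.2 per 1000.
Codon 5 AUA (Ile): 10.4 per 1000.
Lowest frequency is 7.9 at codon 3.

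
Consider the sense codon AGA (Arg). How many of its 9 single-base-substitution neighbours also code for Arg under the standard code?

2

Position 1: CGA → 1 synonymous.
Position 2: none → 0 synonymous.
Position 3: AGG → 1 synonymous.
Total: 1 + 0 + 1 = 2.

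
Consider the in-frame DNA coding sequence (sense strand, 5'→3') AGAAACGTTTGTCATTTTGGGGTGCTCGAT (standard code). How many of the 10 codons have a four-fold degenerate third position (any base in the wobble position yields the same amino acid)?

4

Codon 1 AGA (Arg): third position 2-fold.
Codon 2 AAC (Asn): third position 2-fold.
Codon 3 GTT (Val): third position 4-fold.
Codon 4 TGT (Cys): third position 2-fold.
Codon 5 CAT (His): third position 2-fold.
Codon 6 TTT (Phe): third position 2-fold.
Codon 7 GGG (Gly): third position 4-fold.
Codon 8 GTG (Val): third position 4-fold.
Codon 9 CTC (Leu): third position 4-fold.
Codon 10 GAT (Asp): third position 2-fold.
Four-fold degenerate third positions: 4.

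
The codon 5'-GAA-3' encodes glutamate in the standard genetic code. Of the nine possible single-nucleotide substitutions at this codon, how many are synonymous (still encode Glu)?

Position 1: none → 0 synonymous.
Position 2: none → 0 synonymous.
Position 3: GAG → 1 synonymous.
Total: 0 + 0 + 1 = 1.

1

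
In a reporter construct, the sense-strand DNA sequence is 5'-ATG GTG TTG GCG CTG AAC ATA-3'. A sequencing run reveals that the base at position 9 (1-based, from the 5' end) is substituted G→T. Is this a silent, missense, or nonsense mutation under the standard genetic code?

missense

Position 9 falls in codon 3: TTG → Leu.
After the substitution the codon is TTT → Phe.
Leu ≠ Phe, so this is a missense mutation.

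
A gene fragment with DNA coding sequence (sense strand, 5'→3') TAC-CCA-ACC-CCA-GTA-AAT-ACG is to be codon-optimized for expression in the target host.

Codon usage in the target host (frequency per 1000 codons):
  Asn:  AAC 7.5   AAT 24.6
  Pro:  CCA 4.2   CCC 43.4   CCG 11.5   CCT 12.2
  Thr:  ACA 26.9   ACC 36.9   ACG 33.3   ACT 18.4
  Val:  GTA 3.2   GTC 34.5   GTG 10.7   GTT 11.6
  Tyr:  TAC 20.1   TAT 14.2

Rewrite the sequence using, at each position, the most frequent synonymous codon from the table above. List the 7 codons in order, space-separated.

TAC CCC ACC CCC GTC AAT ACC

Codon 1 (Tyr): best is TAC at 20.1.
Codon 2 (Pro): best is CCC at 43.4.
Codon 3 (Thr): best is ACC at 36.9.
Codon 4 (Pro): best is CCC at 43.4.
Codon 5 (Val): best is GTC at 34.5.
Codon 6 (Asn): best is AAT at 24.6.
Codon 7 (Thr): best is ACC at 36.9.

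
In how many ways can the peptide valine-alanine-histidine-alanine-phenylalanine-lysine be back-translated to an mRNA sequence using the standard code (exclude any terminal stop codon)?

Val: 4 codons.
Ala: 4 codons.
His: 2 codons.
Ala: 4 codons.
Phe: 2 codons.
Lys: 2 codons.
4 × 4 × 2 × 4 × 2 × 2 = 512.

512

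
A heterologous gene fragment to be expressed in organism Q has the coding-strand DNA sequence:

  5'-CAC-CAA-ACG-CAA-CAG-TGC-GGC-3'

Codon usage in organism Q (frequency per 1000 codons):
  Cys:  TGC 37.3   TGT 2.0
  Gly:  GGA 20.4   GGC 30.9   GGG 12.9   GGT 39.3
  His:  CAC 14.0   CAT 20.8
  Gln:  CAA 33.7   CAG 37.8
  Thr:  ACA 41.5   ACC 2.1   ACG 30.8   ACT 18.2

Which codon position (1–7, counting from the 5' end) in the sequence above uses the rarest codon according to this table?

Codon 1 CAC (His): 14.0 per 1000.
Codon 2 CAA (Gln): 33.7 per 1000.
Codon 3 ACG (Thr): 30.8 per 1000.
Codon 4 CAA (Gln): 33.7 per 1000.
Codon 5 CAG (Gln): 37.8 per 1000.
Codon 6 TGC (Cys): 37.3 per 1000.
Codon 7 GGC (Gly): 30.9 per 1000.
Lowest frequency is 14.0 at codon 1.

1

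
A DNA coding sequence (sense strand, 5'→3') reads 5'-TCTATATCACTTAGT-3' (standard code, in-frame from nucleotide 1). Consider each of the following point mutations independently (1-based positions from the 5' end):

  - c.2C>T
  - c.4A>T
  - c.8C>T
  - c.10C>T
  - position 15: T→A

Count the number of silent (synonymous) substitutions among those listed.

0

Codon 1: TCT (Ser) → TTT (Phe) — missense.
Codon 2: ATA (Ile) → TTA (Leu) — missense.
Codon 3: TCA (Ser) → TTA (Leu) — missense.
Codon 4: CTT (Leu) → TTT (Phe) — missense.
Codon 5: AGT (Ser) → AGA (Arg) — missense.
Synonymous: 0 of 5.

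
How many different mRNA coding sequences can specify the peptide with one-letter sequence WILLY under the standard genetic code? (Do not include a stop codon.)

Trp: 1 codon.
Ile: 3 codons.
Leu: 6 codons.
Leu: 6 codons.
Tyr: 2 codons.
1 × 3 × 6 × 6 × 2 = 216.

216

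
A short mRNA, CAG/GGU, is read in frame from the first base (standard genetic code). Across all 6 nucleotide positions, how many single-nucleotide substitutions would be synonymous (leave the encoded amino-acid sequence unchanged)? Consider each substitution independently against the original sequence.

Codon 1 (CAG, Gln): 1 synonymous substitution.
Codon 2 (GGU, Gly): 3 synonymous substitutions.
Total: 1 + 3 = 4.

4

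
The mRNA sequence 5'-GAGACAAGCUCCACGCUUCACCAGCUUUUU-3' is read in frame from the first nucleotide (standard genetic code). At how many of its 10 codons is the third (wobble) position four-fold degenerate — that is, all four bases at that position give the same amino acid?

Codon 1 GAG (Glu): third position 2-fold.
Codon 2 ACA (Thr): third position 4-fold.
Codon 3 AGC (Ser): third position 2-fold.
Codon 4 UCC (Ser): third position 4-fold.
Codon 5 ACG (Thr): third position 4-fold.
Codon 6 CUU (Leu): third position 4-fold.
Codon 7 CAC (His): third position 2-fold.
Codon 8 CAG (Gln): third position 2-fold.
Codon 9 CUU (Leu): third position 4-fold.
Codon 10 UUU (Phe): third position 2-fold.
Four-fold degenerate third positions: 5.

5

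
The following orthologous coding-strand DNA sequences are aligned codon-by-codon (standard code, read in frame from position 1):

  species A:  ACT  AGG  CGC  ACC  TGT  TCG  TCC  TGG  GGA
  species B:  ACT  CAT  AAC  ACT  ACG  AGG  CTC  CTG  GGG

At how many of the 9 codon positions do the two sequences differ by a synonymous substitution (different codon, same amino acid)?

2

Codon 1: ACT Thr / ACT Thr — identical.
Codon 2: AGG Arg / CAT His — nonsynonymous.
Codon 3: CGC Arg / AAC Asn — nonsynonymous.
Codon 4: ACC Thr / ACT Thr — synonymous.
Codon 5: TGT Cys / ACG Thr — nonsynonymous.
Codon 6: TCG Ser / AGG Arg — nonsynonymous.
Codon 7: TCC Ser / CTC Leu — nonsynonymous.
Codon 8: TGG Trp / CTG Leu — nonsynonymous.
Codon 9: GGA Gly / GGG Gly — synonymous.
Synonymous differences: 2.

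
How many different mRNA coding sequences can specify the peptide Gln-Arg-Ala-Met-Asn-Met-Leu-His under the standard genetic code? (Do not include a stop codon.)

Gln: 2 codons.
Arg: 6 codons.
Ala: 4 codons.
Met: 1 codon.
Asn: 2 codons.
Met: 1 codon.
Leu: 6 codons.
His: 2 codons.
2 × 6 × 4 × 1 × 2 × 1 × 6 × 2 = 1152.

1152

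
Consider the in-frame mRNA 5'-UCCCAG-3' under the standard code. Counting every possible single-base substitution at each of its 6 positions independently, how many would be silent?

4

Codon 1 (UCC, Ser): 3 synonymous substitutions.
Codon 2 (CAG, Gln): 1 synonymous substitution.
Total: 3 + 1 = 4.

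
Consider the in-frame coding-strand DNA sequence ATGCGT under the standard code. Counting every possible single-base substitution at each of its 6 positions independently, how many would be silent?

3

Codon 1 (ATG, Met): 0 synonymous substitutions.
Codon 2 (CGT, Arg): 3 synonymous substitutions.
Total: 0 + 3 = 3.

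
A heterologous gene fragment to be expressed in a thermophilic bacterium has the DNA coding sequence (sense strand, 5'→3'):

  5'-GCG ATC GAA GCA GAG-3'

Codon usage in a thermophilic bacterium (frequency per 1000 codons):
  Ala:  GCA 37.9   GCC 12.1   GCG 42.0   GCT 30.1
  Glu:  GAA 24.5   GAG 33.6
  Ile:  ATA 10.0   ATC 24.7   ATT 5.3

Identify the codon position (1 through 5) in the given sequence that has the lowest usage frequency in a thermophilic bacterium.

3

Codon 1 GCG (Ala): 42.0 per 1000.
Codon 2 ATC (Ile): 24.7 per 1000.
Codon 3 GAA (Glu): 24.5 per 1000.
Codon 4 GCA (Ala): 37.9 per 1000.
Codon 5 GAG (Glu): 33.6 per 1000.
Lowest frequency is 24.5 at codon 3.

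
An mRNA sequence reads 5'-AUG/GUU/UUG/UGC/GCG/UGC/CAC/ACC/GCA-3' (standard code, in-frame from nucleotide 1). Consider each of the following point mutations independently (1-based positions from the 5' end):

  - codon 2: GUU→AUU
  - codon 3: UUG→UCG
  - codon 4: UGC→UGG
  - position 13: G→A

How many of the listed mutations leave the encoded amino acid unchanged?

Codon 2: GUU (Val) → AUU (Ile) — missense.
Codon 3: UUG (Leu) → UCG (Ser) — missense.
Codon 4: UGC (Cys) → UGG (Trp) — missense.
Codon 5: GCG (Ala) → ACG (Thr) — missense.
Synonymous: 0 of 4.

0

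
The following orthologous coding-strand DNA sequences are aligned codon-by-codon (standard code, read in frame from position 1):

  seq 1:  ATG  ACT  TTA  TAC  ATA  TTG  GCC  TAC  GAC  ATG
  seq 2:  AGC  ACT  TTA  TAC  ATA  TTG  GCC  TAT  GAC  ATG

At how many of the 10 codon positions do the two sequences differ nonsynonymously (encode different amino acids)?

1

Codon 1: ATG Met / AGC Ser — nonsynonymous.
Codon 2: ACT Thr / ACT Thr — identical.
Codon 3: TTA Leu / TTA Leu — identical.
Codon 4: TAC Tyr / TAC Tyr — identical.
Codon 5: ATA Ile / ATA Ile — identical.
Codon 6: TTG Leu / TTG Leu — identical.
Codon 7: GCC Ala / GCC Ala — identical.
Codon 8: TAC Tyr / TAT Tyr — synonymous.
Codon 9: GAC Asp / GAC Asp — identical.
Codon 10: ATG Met / ATG Met — identical.
Nonsynonymous differences: 1.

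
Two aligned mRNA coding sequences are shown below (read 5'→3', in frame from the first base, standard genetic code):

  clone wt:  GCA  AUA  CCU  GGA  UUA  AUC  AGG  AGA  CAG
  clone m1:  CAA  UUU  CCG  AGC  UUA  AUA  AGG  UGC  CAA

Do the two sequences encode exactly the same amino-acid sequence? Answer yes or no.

no

Codon 1: GCA Ala / CAA Gln — nonsynonymous.
Codon 2: AUA Ile / UUU Phe — nonsynonymous.
Codon 3: CCU Pro / CCG Pro — synonymous.
Codon 4: GGA Gly / AGC Ser — nonsynonymous.
Codon 5: UUA Leu / UUA Leu — identical.
Codon 6: AUC Ile / AUA Ile — synonymous.
Codon 7: AGG Arg / AGG Arg — identical.
Codon 8: AGA Arg / UGC Cys — nonsynonymous.
Codon 9: CAG Gln / CAA Gln — synonymous.
Nonsynonymous differences: 4 → different protein.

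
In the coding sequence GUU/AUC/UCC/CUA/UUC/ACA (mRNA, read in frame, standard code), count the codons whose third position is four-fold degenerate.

4

Codon 1 GUU (Val): third position 4-fold.
Codon 2 AUC (Ile): third position 3-fold.
Codon 3 UCC (Ser): third position 4-fold.
Codon 4 CUA (Leu): third position 4-fold.
Codon 5 UUC (Phe): third position 2-fold.
Codon 6 ACA (Thr): third position 4-fold.
Four-fold degenerate third positions: 4.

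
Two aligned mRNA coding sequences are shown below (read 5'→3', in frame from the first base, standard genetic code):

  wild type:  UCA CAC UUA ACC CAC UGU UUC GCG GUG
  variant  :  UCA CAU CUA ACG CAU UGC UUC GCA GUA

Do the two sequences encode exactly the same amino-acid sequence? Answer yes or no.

yes

Codon 1: UCA Ser / UCA Ser — identical.
Codon 2: CAC His / CAU His — synonymous.
Codon 3: UUA Leu / CUA Leu — synonymous.
Codon 4: ACC Thr / ACG Thr — synonymous.
Codon 5: CAC His / CAU His — synonymous.
Codon 6: UGU Cys / UGC Cys — synonymous.
Codon 7: UUC Phe / UUC Phe — identical.
Codon 8: GCG Ala / GCA Ala — synonymous.
Codon 9: GUG Val / GUA Val — synonymous.
Nonsynonymous differences: 0 → same protein.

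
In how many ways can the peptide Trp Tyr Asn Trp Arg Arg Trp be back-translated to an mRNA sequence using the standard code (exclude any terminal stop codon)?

144

Trp: 1 codon.
Tyr: 2 codons.
Asn: 2 codons.
Trp: 1 codon.
Arg: 6 codons.
Arg: 6 codons.
Trp: 1 codon.
1 × 2 × 2 × 1 × 6 × 6 × 1 = 144.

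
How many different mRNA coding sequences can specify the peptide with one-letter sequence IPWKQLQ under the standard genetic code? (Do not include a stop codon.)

576

Ile: 3 codons.
Pro: 4 codons.
Trp: 1 codon.
Lys: 2 codons.
Gln: 2 codons.
Leu: 6 codons.
Gln: 2 codons.
3 × 4 × 1 × 2 × 2 × 6 × 2 = 576.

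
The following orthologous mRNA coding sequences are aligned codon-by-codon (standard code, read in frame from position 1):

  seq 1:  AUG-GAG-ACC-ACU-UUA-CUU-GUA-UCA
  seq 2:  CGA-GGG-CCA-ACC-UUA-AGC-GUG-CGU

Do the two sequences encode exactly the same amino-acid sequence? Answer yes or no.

no

Codon 1: AUG Met / CGA Arg — nonsynonymous.
Codon 2: GAG Glu / GGG Gly — nonsynonymous.
Codon 3: ACC Thr / CCA Pro — nonsynonymous.
Codon 4: ACU Thr / ACC Thr — synonymous.
Codon 5: UUA Leu / UUA Leu — identical.
Codon 6: CUU Leu / AGC Ser — nonsynonymous.
Codon 7: GUA Val / GUG Val — synonymous.
Codon 8: UCA Ser / CGU Arg — nonsynonymous.
Nonsynonymous differences: 5 → different protein.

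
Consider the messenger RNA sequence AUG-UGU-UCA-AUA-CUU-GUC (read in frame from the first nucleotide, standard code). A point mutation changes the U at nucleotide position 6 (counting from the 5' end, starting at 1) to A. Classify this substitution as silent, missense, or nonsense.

nonsense

Position 6 falls in codon 2: UGU → Cys.
After the substitution the codon is UGA → Stop.
The new codon is a stop codon, so this is a nonsense mutation.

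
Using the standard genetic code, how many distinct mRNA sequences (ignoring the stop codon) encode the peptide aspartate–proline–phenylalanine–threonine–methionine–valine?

Asp: 2 codons.
Pro: 4 codons.
Phe: 2 codons.
Thr: 4 codons.
Met: 1 codon.
Val: 4 codons.
2 × 4 × 2 × 4 × 1 × 4 = 256.

256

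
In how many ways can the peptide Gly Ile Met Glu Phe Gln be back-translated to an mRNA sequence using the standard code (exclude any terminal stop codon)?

Gly: 4 codons.
Ile: 3 codons.
Met: 1 codon.
Glu: 2 codons.
Phe: 2 codons.
Gln: 2 codons.
4 × 3 × 1 × 2 × 2 × 2 = 96.

96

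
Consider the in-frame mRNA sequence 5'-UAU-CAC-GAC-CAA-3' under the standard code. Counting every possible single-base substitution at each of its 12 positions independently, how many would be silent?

4

Codon 1 (UAU, Tyr): 1 synonymous substitution.
Codon 2 (CAC, His): 1 synonymous substitution.
Codon 3 (GAC, Asp): 1 synonymous substitution.
Codon 4 (CAA, Gln): 1 synonymous substitution.
Total: 1 + 1 + 1 + 1 = 4.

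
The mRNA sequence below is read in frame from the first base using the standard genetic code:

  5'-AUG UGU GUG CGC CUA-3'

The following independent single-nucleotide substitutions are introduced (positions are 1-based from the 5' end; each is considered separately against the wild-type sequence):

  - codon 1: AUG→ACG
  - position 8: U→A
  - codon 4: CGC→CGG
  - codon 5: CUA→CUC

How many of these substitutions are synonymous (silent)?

2

Codon 1: AUG (Met) → ACG (Thr) — missense.
Codon 3: GUG (Val) → GAG (Glu) — missense.
Codon 4: CGC (Arg) → CGG (Arg) — synonymous.
Codon 5: CUA (Leu) → CUC (Leu) — synonymous.
Synonymous: 2 of 4.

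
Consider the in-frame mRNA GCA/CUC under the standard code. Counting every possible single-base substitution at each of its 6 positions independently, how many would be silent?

Codon 1 (GCA, Ala): 3 synonymous substitutions.
Codon 2 (CUC, Leu): 3 synonymous substitutions.
Total: 3 + 3 = 6.

6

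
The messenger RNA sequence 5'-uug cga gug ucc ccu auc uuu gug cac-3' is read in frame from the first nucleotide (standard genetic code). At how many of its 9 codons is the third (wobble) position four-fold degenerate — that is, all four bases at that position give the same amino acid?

Codon 1 UUG (Leu): third position 2-fold.
Codon 2 CGA (Arg): third position 4-fold.
Codon 3 GUG (Val): third position 4-fold.
Codon 4 UCC (Ser): third position 4-fold.
Codon 5 CCU (Pro): third position 4-fold.
Codon 6 AUC (Ile): third position 3-fold.
Codon 7 UUU (Phe): third position 2-fold.
Codon 8 GUG (Val): third position 4-fold.
Codon 9 CAC (His): third position 2-fold.
Four-fold degenerate third positions: 5.

5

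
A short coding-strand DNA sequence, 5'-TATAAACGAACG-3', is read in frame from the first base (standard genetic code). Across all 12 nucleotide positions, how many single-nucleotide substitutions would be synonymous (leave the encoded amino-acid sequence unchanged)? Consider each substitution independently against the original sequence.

9

Codon 1 (TAT, Tyr): 1 synonymous substitution.
Codon 2 (AAA, Lys): 1 synonymous substitution.
Codon 3 (CGA, Arg): 4 synonymous substitutions.
Codon 4 (ACG, Thr): 3 synonymous substitutions.
Total: 1 + 1 + 4 + 3 = 9.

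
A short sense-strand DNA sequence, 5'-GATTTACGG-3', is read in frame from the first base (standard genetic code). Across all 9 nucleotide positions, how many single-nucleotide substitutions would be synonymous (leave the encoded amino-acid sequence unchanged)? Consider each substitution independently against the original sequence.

Codon 1 (GAT, Asp): 1 synonymous substitution.
Codon 2 (TTA, Leu): 2 synonymous substitutions.
Codon 3 (CGG, Arg): 4 synonymous substitutions.
Total: 1 + 2 + 4 = 7.

7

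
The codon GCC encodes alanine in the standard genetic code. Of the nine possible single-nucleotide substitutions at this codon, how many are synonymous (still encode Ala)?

Position 1: none → 0 synonymous.
Position 2: none → 0 synonymous.
Position 3: GCT, GCA, GCG → 3 synonymous.
Total: 0 + 0 + 3 = 3.

3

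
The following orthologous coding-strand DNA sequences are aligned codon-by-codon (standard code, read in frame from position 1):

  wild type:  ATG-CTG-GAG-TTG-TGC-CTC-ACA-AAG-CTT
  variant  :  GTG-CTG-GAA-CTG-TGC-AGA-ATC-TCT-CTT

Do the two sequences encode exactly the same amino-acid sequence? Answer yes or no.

Codon 1: ATG Met / GTG Val — nonsynonymous.
Codon 2: CTG Leu / CTG Leu — identical.
Codon 3: GAG Glu / GAA Glu — synonymous.
Codon 4: TTG Leu / CTG Leu — synonymous.
Codon 5: TGC Cys / TGC Cys — identical.
Codon 6: CTC Leu / AGA Arg — nonsynonymous.
Codon 7: ACA Thr / ATC Ile — nonsynonymous.
Codon 8: AAG Lys / TCT Ser — nonsynonymous.
Codon 9: CTT Leu / CTT Leu — identical.
Nonsynonymous differences: 4 → different protein.

no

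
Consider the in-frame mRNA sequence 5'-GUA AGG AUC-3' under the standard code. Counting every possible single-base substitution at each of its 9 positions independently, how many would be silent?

7

Codon 1 (GUA, Val): 3 synonymous substitutions.
Codon 2 (AGG, Arg): 2 synonymous substitutions.
Codon 3 (AUC, Ile): 2 synonymous substitutions.
Total: 3 + 2 + 2 = 7.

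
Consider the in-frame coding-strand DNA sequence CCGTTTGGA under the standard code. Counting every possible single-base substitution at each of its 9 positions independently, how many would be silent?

Codon 1 (CCG, Pro): 3 synonymous substitutions.
Codon 2 (TTT, Phe): 1 synonymous substitution.
Codon 3 (GGA, Gly): 3 synonymous substitutions.
Total: 3 + 1 + 3 = 7.

7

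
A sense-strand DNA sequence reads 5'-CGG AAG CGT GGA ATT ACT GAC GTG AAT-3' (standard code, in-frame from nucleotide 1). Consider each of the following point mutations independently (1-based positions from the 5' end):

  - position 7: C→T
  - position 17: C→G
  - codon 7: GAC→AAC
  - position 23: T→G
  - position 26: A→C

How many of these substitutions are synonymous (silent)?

0

Codon 3: CGT (Arg) → TGT (Cys) — missense.
Codon 6: ACT (Thr) → AGT (Ser) — missense.
Codon 7: GAC (Asp) → AAC (Asn) — missense.
Codon 8: GTG (Val) → GGG (Gly) — missense.
Codon 9: AAT (Asn) → ACT (Thr) — missense.
Synonymous: 0 of 5.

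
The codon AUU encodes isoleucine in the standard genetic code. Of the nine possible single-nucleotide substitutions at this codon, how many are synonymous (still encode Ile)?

Position 1: none → 0 synonymous.
Position 2: none → 0 synonymous.
Position 3: AUC, AUA → 2 synonymous.
Total: 0 + 0 + 2 = 2.

2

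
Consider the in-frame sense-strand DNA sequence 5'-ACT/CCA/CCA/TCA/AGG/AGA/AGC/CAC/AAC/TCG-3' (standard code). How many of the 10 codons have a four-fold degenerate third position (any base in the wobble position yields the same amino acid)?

Codon 1 ACT (Thr): third position 4-fold.
Codon 2 CCA (Pro): third position 4-fold.
Codon 3 CCA (Pro): third position 4-fold.
Codon 4 TCA (Ser): third position 4-fold.
Codon 5 AGG (Arg): third position 2-fold.
Codon 6 AGA (Arg): third position 2-fold.
Codon 7 AGC (Ser): third position 2-fold.
Codon 8 CAC (His): third position 2-fold.
Codon 9 AAC (Asn): third position 2-fold.
Codon 10 TCG (Ser): third position 4-fold.
Four-fold degenerate third positions: 5.

5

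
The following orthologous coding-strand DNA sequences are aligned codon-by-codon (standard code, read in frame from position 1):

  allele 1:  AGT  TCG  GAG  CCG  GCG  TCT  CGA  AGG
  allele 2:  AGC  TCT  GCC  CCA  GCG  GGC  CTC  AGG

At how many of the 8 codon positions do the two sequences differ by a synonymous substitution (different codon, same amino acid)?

3

Codon 1: AGT Ser / AGC Ser — synonymous.
Codon 2: TCG Ser / TCT Ser — synonymous.
Codon 3: GAG Glu / GCC Ala — nonsynonymous.
Codon 4: CCG Pro / CCA Pro — synonymous.
Codon 5: GCG Ala / GCG Ala — identical.
Codon 6: TCT Ser / GGC Gly — nonsynonymous.
Codon 7: CGA Arg / CTC Leu — nonsynonymous.
Codon 8: AGG Arg / AGG Arg — identical.
Synonymous differences: 3.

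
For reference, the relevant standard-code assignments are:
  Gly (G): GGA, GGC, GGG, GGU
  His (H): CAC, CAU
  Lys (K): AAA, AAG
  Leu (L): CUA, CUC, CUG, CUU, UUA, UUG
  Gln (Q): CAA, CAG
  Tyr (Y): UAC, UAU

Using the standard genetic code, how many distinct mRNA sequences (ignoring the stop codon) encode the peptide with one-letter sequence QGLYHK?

Gln: 2 codons.
Gly: 4 codons.
Leu: 6 codons.
Tyr: 2 codons.
His: 2 codons.
Lys: 2 codons.
2 × 4 × 6 × 2 × 2 × 2 = 384.

384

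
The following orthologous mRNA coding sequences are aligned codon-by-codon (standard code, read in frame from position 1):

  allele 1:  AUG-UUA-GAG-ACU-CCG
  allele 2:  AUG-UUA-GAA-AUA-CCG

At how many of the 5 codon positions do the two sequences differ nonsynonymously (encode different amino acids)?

Codon 1: AUG Met / AUG Met — identical.
Codon 2: UUA Leu / UUA Leu — identical.
Codon 3: GAG Glu / GAA Glu — synonymous.
Codon 4: ACU Thr / AUA Ile — nonsynonymous.
Codon 5: CCG Pro / CCG Pro — identical.
Nonsynonymous differences: 1.

1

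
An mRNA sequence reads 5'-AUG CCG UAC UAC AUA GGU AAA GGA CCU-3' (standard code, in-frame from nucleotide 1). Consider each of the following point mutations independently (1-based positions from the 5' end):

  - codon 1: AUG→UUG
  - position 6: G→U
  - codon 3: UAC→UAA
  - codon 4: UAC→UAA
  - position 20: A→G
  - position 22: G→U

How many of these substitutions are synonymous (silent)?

1

Codon 1: AUG (Met) → UUG (Leu) — missense.
Codon 2: CCG (Pro) → CCU (Pro) — synonymous.
Codon 3: UAC (Tyr) → UAA (Stop) — nonsense.
Codon 4: UAC (Tyr) → UAA (Stop) — nonsense.
Codon 7: AAA (Lys) → AGA (Arg) — missense.
Codon 8: GGA (Gly) → UGA (Stop) — nonsense.
Synonymous: 1 of 6.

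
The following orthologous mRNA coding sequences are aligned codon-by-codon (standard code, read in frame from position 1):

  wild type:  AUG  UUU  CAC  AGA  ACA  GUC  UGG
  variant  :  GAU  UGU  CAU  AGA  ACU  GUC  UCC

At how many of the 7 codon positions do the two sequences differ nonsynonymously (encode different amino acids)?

Codon 1: AUG Met / GAU Asp — nonsynonymous.
Codon 2: UUU Phe / UGU Cys — nonsynonymous.
Codon 3: CAC His / CAU His — synonymous.
Codon 4: AGA Arg / AGA Arg — identical.
Codon 5: ACA Thr / ACU Thr — synonymous.
Codon 6: GUC Val / GUC Val — identical.
Codon 7: UGG Trp / UCC Ser — nonsynonymous.
Nonsynonymous differences: 3.

3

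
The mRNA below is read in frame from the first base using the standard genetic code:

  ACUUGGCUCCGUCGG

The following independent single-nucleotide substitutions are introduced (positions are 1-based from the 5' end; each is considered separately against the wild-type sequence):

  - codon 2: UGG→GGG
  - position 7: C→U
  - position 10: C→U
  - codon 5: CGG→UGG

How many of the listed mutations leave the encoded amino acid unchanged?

0

Codon 2: UGG (Trp) → GGG (Gly) — missense.
Codon 3: CUC (Leu) → UUC (Phe) — missense.
Codon 4: CGU (Arg) → UGU (Cys) — missense.
Codon 5: CGG (Arg) → UGG (Trp) — missense.
Synonymous: 0 of 4.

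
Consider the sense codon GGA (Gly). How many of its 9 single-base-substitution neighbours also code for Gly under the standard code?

3

Position 1: none → 0 synonymous.
Position 2: none → 0 synonymous.
Position 3: GGU, GGC, GGG → 3 synonymous.
Total: 0 + 0 + 3 = 3.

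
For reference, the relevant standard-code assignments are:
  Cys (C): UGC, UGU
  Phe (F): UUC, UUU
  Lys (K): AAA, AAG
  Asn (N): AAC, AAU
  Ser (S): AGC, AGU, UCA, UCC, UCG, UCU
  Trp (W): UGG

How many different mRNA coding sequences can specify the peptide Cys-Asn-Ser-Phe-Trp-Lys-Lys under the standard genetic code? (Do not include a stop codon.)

192

Cys: 2 codons.
Asn: 2 codons.
Ser: 6 codons.
Phe: 2 codons.
Trp: 1 codon.
Lys: 2 codons.
Lys: 2 codons.
2 × 2 × 6 × 2 × 1 × 2 × 2 = 192.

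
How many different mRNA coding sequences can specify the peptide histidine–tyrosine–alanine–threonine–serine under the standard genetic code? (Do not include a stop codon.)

384

His: 2 codons.
Tyr: 2 codons.
Ala: 4 codons.
Thr: 4 codons.
Ser: 6 codons.
2 × 2 × 4 × 4 × 6 = 384.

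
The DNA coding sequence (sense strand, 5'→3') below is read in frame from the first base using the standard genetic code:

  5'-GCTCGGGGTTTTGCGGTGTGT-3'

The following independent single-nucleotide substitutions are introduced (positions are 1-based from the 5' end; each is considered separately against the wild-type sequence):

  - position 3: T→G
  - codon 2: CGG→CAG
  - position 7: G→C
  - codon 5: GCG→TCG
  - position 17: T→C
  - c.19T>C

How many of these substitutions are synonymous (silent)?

1

Codon 1: GCT (Ala) → GCG (Ala) — synonymous.
Codon 2: CGG (Arg) → CAG (Gln) — missense.
Codon 3: GGT (Gly) → CGT (Arg) — missense.
Codon 5: GCG (Ala) → TCG (Ser) — missense.
Codon 6: GTG (Val) → GCG (Ala) — missense.
Codon 7: TGT (Cys) → CGT (Arg) — missense.
Synonymous: 1 of 6.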